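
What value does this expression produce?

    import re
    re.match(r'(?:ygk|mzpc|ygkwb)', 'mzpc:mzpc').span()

(0, 4)

`re.match` only tries the pattern at the start of the string.
The match spans [0:4] → 'mzpc'.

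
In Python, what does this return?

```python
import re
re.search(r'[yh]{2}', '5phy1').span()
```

(2, 4)

The pattern matches exactly 2 of one of [yh].
The match spans [2:4] → 'hy'.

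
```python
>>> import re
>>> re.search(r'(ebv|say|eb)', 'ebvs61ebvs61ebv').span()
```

(0, 3)

Alternation tries branches left to right and keeps the first one that lets the overall match succeed at that position.
The match spans [0:3] → 'ebv'.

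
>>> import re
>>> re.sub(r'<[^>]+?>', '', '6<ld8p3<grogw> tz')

'6 tz'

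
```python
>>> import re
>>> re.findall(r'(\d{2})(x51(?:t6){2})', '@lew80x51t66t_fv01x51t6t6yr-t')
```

Multiple groups make `findall` return tuples — one 2-tuple for the one match.

[('01', 'x51t6t6')]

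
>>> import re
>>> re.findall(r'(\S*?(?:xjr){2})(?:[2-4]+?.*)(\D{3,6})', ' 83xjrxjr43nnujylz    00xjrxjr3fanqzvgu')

Pattern: zero or more of a non-whitespace character (lazy), then the literal 'xjr' repeated 2 times (captured); then one or more of a character in [2-4] (lazy), then zero or more of any character (non-capturing group); then 3 to 6 of a non-digit (captured).
Walking the string: at [1:39] match '83xjrxjr43nnujylz    00xjrxjr3fanqzvgu', groups = ('83xjrxjr', 'vgu').
Multiple groups make `findall` return tuples — one 2-tuple for the one match.

[('83xjrxjr', 'vgu')]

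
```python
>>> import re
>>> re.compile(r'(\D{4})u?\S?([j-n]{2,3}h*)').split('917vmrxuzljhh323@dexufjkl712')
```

['917', 'vmrx', 'ljhh', '323', '@dex', 'jkl', '712']

The pattern matches exactly 4 of a non-digit (captured); then optionally the literal 'u', then optionally a non-whitespace character; then 2 to 3 of a character in [j-n], then zero or more of a literal 'h' (captured).
Matches to split on: at [3:13] → 'vmrxuzljhh'; at [16:25] → '@dexufjkl'.
Because the pattern has a capturing group, `split` also inserts each captured text between the pieces.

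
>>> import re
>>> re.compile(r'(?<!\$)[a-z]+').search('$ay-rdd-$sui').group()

'y'

Because the assertion is negative and zero-width, positions next to the forbidden text are skipped.
`search` walks the string left to right and returns the first match it finds.
The match spans [2:3] → 'y'.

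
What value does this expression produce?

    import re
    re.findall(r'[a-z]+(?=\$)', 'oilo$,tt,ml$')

['oilo', 'ml']

The positive lookaround only admits positions where the adjacent text matches; those characters stay outside the span.
`findall` yields the raw match text (2 of them) because the pattern has no groups.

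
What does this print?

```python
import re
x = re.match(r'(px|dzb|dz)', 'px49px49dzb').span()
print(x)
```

`re.match` only tries the pattern at the start of the string.
The match spans [0:2] → 'px'.
Captured: group 1 = 'px'.

(0, 2)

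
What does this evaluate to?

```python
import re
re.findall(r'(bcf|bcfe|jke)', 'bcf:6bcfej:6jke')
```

['bcf', 'bcf', 'jke']

Branches in `(...|...)` are attempted left-to-right; the first branch that allows the whole pattern to succeed is taken.
With a single group, `findall` returns only what that group captured — 3 items.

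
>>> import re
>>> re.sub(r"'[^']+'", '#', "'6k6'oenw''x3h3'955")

"#oenw'#955"

Matches: at [0:5] → "'6k6'"; at [10:16] → "'x3h3'".
Every occurrence is swapped for '#'.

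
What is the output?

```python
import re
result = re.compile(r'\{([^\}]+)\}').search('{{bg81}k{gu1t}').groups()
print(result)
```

('{bg81',)

The match spans [0:7] → '{{bg81}'.
Captured: group 1 = '{bg81'.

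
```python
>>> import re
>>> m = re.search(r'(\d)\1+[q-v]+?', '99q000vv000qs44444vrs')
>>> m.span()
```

(0, 3)

After group 1 captures some text, `\1` only succeeds where that same text appears again.
Unlike `match`, `search` isn't anchored — it looks for the pattern anywhere in the string.
The match spans [0:3] → '99q'.
Captured: group 1 = '9'.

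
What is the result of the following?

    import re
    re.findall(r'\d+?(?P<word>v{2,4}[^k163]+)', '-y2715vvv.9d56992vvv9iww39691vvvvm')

The pattern matches one or more of a digit (lazy); then 2 to 4 of the literal 'v', then one or more of any character except [k163] (captured as 'word').
Walking the string: at [2:13] match '2715vvv.9d5', group 1 = 'vvv.9d5'; at [13:24] match '6992vvv9iww', group 1 = 'vvv9iww'; at [24:34] match '39691vvvvm', group 1 = 'vvvvm'.
`findall` collects group 1 from each match (3 total).

['vvv.9d5', 'vvv9iww', 'vvvvm']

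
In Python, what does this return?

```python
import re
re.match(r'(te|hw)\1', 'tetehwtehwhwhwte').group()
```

`\1` is not a pattern — it's the concrete string captured by group 1, re-applied verbatim.
With `match`, the pattern is implicitly anchored at the beginning.
The match spans [0:4] → 'tete'.
Captured: group 1 = 'te'.

'tete'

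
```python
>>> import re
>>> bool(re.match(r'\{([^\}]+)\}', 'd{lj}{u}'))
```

False

`re.match` only tries the pattern at the start of the string.
Here the pattern fails at index 0, so the call returns None, and `bool(None)` is False.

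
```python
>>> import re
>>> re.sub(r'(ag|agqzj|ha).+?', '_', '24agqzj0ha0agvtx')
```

'24_zj0__tx'

`|` is ordered: at each position the engine commits to the first alternative that works.
`sub` substitutes '_' at each match site.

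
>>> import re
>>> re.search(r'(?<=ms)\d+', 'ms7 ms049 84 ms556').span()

The lookaround is zero-width — it requires the adjacent text to match without consuming it, so the asserted text isn't part of the match.
The match spans [2:3] → '7'.

(2, 3)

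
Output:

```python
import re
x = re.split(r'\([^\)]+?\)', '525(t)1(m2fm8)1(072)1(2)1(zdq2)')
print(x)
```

Matches to split on: at [3:6] → '(t)'; at [7:14] → '(m2fm8)'; at [15:20] → '(072)'; at [21:24] → '(2)'; at [25:31] → '(zdq2)'.
`split` removes every match and returns the 6 fragments in between.

['525', '1', '1', '1', '1', '']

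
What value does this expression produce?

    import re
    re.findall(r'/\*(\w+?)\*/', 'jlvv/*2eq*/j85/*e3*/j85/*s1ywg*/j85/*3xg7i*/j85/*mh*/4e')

Because there's exactly one group, `findall` drops the full match and keeps group 1 from each hit.

['2eq', 'e3', 's1ywg', '3xg7i', 'mh']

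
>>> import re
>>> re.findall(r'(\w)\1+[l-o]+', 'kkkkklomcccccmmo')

['k', 'c']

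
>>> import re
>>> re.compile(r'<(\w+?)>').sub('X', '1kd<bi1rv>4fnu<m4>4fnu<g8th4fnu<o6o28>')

'1kdX4fnuX4fnu<g8th4fnuX'

Matches: at [3:10] → '<bi1rv>'; at [14:18] → '<m4>'; at [31:38] → '<o6o28>'.
Each match is replaced by 'X'.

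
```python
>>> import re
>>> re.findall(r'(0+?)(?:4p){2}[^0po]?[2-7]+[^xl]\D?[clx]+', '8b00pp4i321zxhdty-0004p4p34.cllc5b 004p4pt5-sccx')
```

['000', '00']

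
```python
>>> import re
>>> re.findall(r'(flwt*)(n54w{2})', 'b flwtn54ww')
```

This matches the literal 'flw', then zero or more of the literal 't' (captured); then the literal 'n54', then exactly 2 of the literal 'w' (captured).
Scanning left to right: at [2:11] match 'flwtn54ww', groups = ('flwt', 'n54ww').
Multiple groups make `findall` return tuples — one 2-tuple for the one match.

[('flwt', 'n54ww')]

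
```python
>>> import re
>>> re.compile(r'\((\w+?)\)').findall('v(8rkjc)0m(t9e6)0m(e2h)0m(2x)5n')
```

Walking the string: at [1:8] match '(8rkjc)', group 1 = '8rkjc'; at [10:16] match '(t9e6)', group 1 = 't9e6'; at [18:23] match '(e2h)', group 1 = 'e2h'; at [25:29] match '(2x)', group 1 = '2x'.
`findall` collects group 1 from each match (4 total).

['8rkjc', 't9e6', 'e2h', '2x']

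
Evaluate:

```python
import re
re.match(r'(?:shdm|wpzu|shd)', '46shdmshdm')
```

`re.match` only tries the pattern at the start of the string.
Here the string doesn't start with a match, so the call returns None.

None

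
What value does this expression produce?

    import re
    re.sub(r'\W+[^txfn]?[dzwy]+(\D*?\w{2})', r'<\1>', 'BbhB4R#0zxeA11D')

'BbhB4R<xe>A11D'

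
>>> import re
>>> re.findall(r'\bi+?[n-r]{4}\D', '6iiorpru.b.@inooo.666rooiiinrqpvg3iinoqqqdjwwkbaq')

['inooo.']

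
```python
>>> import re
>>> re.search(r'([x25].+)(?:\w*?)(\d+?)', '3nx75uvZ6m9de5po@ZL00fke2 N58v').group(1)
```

'x75uvZ6m9de5po@ZL00fke2 N5'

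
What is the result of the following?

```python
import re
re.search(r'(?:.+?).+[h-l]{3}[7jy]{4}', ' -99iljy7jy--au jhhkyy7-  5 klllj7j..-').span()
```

The match spans [0:11] → ' -99iljy7jy'.

(0, 11)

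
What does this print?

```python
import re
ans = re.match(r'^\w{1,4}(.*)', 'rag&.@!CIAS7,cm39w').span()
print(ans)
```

(0, 18)

Pattern: anchored at the start of the string; then 1 to 4 of a word character; then zero or more of any character (captured).
`re.match` won't scan ahead — the pattern has to work from the very first character.
The match spans [0:18] → 'rag&.@!CIAS7,cm39w'.
Captured: group 1 = '&.@!CIAS7,cm39w'.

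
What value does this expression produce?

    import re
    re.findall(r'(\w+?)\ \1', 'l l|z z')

['l', 'z']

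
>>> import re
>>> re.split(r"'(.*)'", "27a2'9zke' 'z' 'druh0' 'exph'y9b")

['27a2', "9zke' 'z' 'druh0' 'exph", 'y9b']

Matches to split on: at [4:29] → "'9zke' 'z' 'druh0' 'exph'".
Because the pattern has a capturing group, `split` also inserts each captured text between the pieces.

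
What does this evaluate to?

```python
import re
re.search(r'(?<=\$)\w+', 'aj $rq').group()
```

'rq'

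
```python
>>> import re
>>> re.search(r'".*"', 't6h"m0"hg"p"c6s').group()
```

'"m0"hg"p"'

`search` walks the string left to right and returns the first match it finds.
The match spans [3:12] → '"m0"hg"p"'.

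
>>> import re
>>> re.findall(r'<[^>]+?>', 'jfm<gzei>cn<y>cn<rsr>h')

['<gzei>', '<y>', '<rsr>']

Walking the string: at [3:9] → '<gzei>'; at [11:14] → '<y>'; at [16:21] → '<rsr>'.
Since nothing is captured, `findall` lists the 3 matched substrings directly.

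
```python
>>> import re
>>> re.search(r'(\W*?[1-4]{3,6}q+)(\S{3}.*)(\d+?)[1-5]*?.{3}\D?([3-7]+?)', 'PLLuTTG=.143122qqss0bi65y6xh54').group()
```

'=.143122qqss0bi65y6xh54'

Pattern: zero or more of a non-word character (lazy), then 3 to 6 of a character in [1-4], then one or more of a literal 'q' (captured); then exactly 3 of a non-whitespace character, then zero or more of any character (captured); then one or more of a digit (lazy) (captured); then zero or more of a character in [1-5] (lazy), then exactly 3 of any character, then optionally a non-digit; then one or more of a character in [3-7] (lazy) (captured).
`re.search` tries every starting position until one works.
The match spans [7:30] → '=.143122qqss0bi65y6xh54'.
Captured: group 1 = '=.143122qq', group 2 = 'ss0bi65y', group 3 = '6', group 4 = '4'.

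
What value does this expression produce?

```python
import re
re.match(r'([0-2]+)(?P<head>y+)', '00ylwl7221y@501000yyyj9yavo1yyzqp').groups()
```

The pattern matches one or more of a character in [0-2] (captured); then one or more of a literal 'y' (captured as 'head').
`match` is anchored at position 0; if the pattern doesn't fit there, it returns None.
The match spans [0:3] → '00y'.
Captured: group 1 = '00', group 2 = 'y'.

('00', 'y')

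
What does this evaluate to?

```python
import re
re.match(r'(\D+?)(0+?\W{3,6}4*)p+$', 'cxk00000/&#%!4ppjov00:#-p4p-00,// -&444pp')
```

`re.match` only tries the pattern at the start of the string.
Here the pattern fails at index 0, so the call returns None.

None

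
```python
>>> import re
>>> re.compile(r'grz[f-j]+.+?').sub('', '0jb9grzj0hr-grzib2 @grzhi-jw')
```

'0jb9hr-2 @jw'

Pattern: a literal 'g', then the literal 'rz', then one or more of a character in [f-j]; then one or more of any character (lazy).
A `+?`/`*?`/`{m,n}?` starts at its minimum and grows only as far as needed for what follows to match.
Matches: at [4:9] → 'grzj0'; at [12:17] → 'grzib'; at [20:26] → 'grzhi-'.
Every occurrence is swapped for ''.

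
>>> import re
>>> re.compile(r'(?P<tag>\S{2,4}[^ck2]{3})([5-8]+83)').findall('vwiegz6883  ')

Pattern: 2 to 4 of a non-whitespace character, then exactly 3 of any character except [ck2] (captured as 'tag'); then one or more of a character in [5-8], then the literal '83' (captured).
Walking the string: at [0:10] match 'vwiegz6883', groups = ('vwiegz6', '883').
`findall` packs the 2 group values into a tuple for every match.

[('vwiegz6', '883')]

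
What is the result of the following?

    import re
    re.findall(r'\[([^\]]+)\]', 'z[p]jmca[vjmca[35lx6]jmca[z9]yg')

['p', 'vjmca[35lx6', 'z9']

Matches: at [1:4] match '[p]', group 1 = 'p'; at [8:21] match '[vjmca[35lx6]', group 1 = 'vjmca[35lx6'; at [25:29] match '[z9]', group 1 = 'z9'.
With a single group, `findall` returns only what that group captured — 3 items.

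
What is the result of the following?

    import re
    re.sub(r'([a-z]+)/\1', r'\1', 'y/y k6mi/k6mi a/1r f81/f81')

'y k6mi/k6mi a/1r f81/f81'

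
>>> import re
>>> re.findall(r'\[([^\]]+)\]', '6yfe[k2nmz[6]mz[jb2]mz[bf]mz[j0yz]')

One capturing group, so `findall` returns just the captured substring from each match — 4 in all.

['k2nmz[6', 'jb2', 'bf', 'j0yz']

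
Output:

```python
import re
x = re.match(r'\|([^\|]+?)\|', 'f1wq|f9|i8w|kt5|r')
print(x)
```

None

With `match`, the pattern is implicitly anchored at the beginning.
Here the pattern fails at index 0, so the call returns None.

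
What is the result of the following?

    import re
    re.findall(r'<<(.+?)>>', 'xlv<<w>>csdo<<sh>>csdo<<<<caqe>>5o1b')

A `+?`/`*?`/`{m,n}?` starts at its minimum and grows only as far as needed for what follows to match.
Matches: at [3:8] match '<<w>>', group 1 = 'w'; at [12:18] match '<<sh>>', group 1 = 'sh'; at [22:32] match '<<<<caqe>>', group 1 = '<<caqe'.
With a single group, `findall` returns only what that group captured — 3 items.

['w', 'sh', '<<caqe']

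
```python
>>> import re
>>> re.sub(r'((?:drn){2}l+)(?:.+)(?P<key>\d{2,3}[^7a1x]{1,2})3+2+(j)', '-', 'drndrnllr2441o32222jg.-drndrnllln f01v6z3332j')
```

The pattern matches the literal 'drn' repeated 2 times, then one or more of a literal 'l' (captured); then one or more of any character (non-capturing group); then 2 to 3 of a digit, then 1 to 2 of any character except [7a1x] (captured as 'key'); then one or more of the literal '3', then one or more of the literal '2'; then a literal 'j' (captured).
Matches: at [0:20] → 'drndrnllr2441o32222j'.
Each match is replaced by '-'.

'-g.-drndrnllln f01v6z3332j'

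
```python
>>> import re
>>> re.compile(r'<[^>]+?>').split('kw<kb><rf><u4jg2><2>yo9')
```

['kw', '', '', '', 'yo9']

Matches to split on: at [2:6] → '<kb>'; at [6:10] → '<rf>'; at [10:17] → '<u4jg2>'; at [17:20] → '<2>'.
The string is cut at each match, leaving 5 pieces.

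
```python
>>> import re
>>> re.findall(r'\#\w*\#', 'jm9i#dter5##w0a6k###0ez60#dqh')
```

['#dter5#', '#w0a6k#', '##']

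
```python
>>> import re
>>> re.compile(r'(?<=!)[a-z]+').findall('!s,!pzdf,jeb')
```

['s', 'pzdf']

The positive lookaround only admits positions where the adjacent text matches; those characters stay outside the span.
Matches: at [1:2] → 's'; at [4:8] → 'pzdf'.
`findall` yields the raw match text (2 of them) because the pattern has no groups.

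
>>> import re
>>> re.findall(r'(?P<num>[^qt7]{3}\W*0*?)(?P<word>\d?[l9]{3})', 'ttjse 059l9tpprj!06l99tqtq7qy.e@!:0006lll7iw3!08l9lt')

[('jse 0', '59l9'), ('prj!0', '6l99'), ('y.e@!:000', '6lll'), ('iw3!0', '8l9l')]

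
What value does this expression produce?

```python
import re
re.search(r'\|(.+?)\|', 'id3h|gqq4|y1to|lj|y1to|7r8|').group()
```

'|gqq4|'

The match spans [4:10] → '|gqq4|'.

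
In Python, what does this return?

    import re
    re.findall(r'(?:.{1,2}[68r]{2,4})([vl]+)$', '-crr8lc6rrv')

['v']

This matches 1 to 2 of any character, then 2 to 4 of one of [68r] (non-capturing group); then one or more of one of [vl] (captured); then anchored at the end.
Scanning left to right: at [5:11] match 'lc6rrv', group 1 = 'v'.
`findall` collects group 1 from the one match (1 total).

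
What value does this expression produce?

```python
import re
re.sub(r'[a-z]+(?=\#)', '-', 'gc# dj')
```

The positive lookaround only admits positions where the adjacent text matches; those characters stay outside the span.
Matches: at [0:2] → 'gc'.
Every occurrence is swapped for '-'.

'-# dj'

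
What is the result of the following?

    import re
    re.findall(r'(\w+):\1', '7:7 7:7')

`\1` has to match the exact text group 1 already captured.
Walking the string: at [0:3] match '7:7', group 1 = '7'; at [4:7] match '7:7', group 1 = '7'.
With a single group, `findall` returns only what that group captured — 2 items.

['7', '7']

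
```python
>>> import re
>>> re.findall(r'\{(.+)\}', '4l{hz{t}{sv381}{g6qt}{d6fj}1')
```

Because there's exactly one group, `findall` drops the full match and keeps group 1 from the one hit.

['hz{t}{sv381}{g6qt}{d6fj']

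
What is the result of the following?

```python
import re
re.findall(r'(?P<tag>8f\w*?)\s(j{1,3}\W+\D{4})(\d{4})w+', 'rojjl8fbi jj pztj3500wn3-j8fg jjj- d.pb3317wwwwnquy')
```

[('8fbi', 'jj pztj', '3500'), ('8fg', 'jjj- d.pb', '3317')]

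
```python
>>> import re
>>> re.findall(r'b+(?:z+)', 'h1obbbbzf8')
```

['bbbbz']

The pattern matches one or more of a literal 'b'; then one or more of a literal 'z' (non-capturing group).
`findall` yields the raw match text (1 of them) because the pattern has no groups.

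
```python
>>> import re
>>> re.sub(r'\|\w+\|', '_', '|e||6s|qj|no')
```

'__qj|no'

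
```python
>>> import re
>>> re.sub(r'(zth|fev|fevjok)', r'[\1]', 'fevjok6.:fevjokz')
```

Alternation isn't longest-match — the leftmost alternative that fits at this position is chosen.
Matches: at [0:3] → 'fev'; at [9:12] → 'fev'.
The replacement refers to a captured group, so each match is rewritten using its own captured text.

'[fev]jok6.:[fev]jokz'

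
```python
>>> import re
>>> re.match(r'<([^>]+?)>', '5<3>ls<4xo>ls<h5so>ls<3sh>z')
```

`re.match` won't scan ahead — the pattern has to work from the very first character.
Here the string doesn't start with a match, so the call returns None.

None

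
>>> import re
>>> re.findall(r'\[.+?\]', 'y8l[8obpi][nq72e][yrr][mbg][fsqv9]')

Because the quantifier is non-greedy, it stops expanding at the earliest point where the rest of the pattern can succeed.
Scanning left to right: at [3:10] → '[8obpi]'; at [10:17] → '[nq72e]'; at [17:22] → '[yrr]'; at [22:27] → '[mbg]'; at [27:34] → '[fsqv9]'.
No capturing groups, so `findall` returns the 5 full match strings.

['[8obpi]', '[nq72e]', '[yrr]', '[mbg]', '[fsqv9]']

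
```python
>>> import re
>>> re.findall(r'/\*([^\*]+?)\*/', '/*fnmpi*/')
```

['fnmpi']

With a single group, `findall` returns only what that group captured — 1 item.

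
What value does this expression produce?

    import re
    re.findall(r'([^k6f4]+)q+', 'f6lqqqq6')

This matches one or more of any character except [k6f4] (captured); then one or more of a literal 'q'.
Matches: at [2:7] match 'lqqqq', group 1 = 'lqqq'.
`findall` collects group 1 from the one match (1 total).

['lqqq']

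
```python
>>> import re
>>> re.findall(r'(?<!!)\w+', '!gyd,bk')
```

The negative lookaround is zero-width — it rules out positions where the adjacent text would match, without consuming anything.
Walking the string: at [2:4] → 'yd'; at [5:7] → 'bk'.
No capturing groups, so `findall` returns the 2 full match strings.

['yd', 'bk']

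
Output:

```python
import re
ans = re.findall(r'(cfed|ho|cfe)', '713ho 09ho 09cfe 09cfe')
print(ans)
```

['ho', 'ho', 'cfe', 'cfe']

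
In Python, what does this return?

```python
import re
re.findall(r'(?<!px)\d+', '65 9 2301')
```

['65', '9', '2301']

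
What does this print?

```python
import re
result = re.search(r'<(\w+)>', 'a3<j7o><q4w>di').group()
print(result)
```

<j7o>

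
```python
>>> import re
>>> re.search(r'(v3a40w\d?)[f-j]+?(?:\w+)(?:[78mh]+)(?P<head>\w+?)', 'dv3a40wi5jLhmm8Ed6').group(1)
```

This matches the literal 'v3a', then the literal '40w', then optionally a digit (captured); then one or more of a character in [f-j] (lazy); then one or more of a word character (non-capturing group); then one or more of one of [78mh] (non-capturing group); then one or more of a word character (lazy) (captured as 'head').
`search` walks the string left to right and returns the first match it finds.
The match spans [1:16] → 'v3a40wi5jLhmm8E'.
Captured: group 1 = 'v3a40w', group 2 = 'E'.

'v3a40w'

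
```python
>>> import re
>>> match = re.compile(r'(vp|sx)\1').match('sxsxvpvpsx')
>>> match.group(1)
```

A backreference is literal: `\1` must see the identical characters the first group matched.
With `match`, the pattern is implicitly anchored at the beginning.
The match spans [0:4] → 'sxsx'.
Captured: group 1 = 'sx'.

'sx'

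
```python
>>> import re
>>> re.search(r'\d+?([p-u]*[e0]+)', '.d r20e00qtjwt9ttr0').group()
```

'20e00'

The match spans [4:9] → '20e00'.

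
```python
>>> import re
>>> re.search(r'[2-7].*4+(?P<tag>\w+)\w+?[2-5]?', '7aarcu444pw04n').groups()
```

This matches a character in [2-7], then zero or more of any character, then one or more of the literal '4'; then one or more of a word character (captured as 'tag'); then one or more of a word character (lazy), then optionally a character in [2-5].
`search` walks the string left to right and returns the first match it finds.
The match spans [0:14] → '7aarcu444pw04n'.
Captured: group 1 = 'pw04'.

('pw04',)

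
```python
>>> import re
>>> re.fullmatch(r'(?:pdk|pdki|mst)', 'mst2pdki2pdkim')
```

None

`fullmatch` succeeds only if the pattern covers the string from start to end.
Here the pattern can't cover the whole string, so the call returns None.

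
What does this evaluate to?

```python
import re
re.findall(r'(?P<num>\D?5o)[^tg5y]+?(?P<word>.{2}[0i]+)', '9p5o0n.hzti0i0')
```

[('p5o', 'zti0i0')]

The pattern matches optionally a non-digit, then the literal '5o' (captured as 'num'); then one or more of any character except [tg5y] (lazy); then exactly 2 of any character, then one or more of one of [0i] (captured as 'word').
`findall` packs the 2 group values into a tuple for every match.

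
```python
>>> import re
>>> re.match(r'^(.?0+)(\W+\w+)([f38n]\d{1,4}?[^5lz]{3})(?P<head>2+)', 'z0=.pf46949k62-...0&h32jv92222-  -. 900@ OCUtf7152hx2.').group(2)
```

'=.p'

The pattern matches anchored at the start of the string; then optionally any character, then one or more of the literal '0' (captured); then one or more of a non-word character, then one or more of a word character (captured); then one of [f38n], then 1 to 4 of a digit (lazy), then exactly 3 of any character except [5lz] (captured); then one or more of a literal '2' (captured as 'head').
`re.match` won't scan ahead — the pattern has to work from the very first character.
The match spans [0:14] → 'z0=.pf46949k62'.
Captured: group 1 = 'z0', group 2 = '=.p', group 3 = 'f46949k6', group 4 = '2'.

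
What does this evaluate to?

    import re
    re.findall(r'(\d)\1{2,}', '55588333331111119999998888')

A backreference is literal: `\1` must see the identical characters the first group matched.
One capturing group, so `findall` returns just the captured substring from each match — 5 in all.

['5', '3', '1', '9', '8']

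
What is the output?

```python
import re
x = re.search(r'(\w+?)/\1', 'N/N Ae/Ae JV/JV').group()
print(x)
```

N/N

The backreference `\1` re-matches whatever the first group consumed, character for character.
`re.search` tries every starting position until one works.
The match spans [0:3] → 'N/N'.
Captured: group 1 = 'N'.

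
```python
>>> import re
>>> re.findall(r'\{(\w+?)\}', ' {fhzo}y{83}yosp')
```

['fhzo', '83']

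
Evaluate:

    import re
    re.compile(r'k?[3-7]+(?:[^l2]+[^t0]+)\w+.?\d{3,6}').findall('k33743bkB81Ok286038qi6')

['k33743bkB81Ok286038']

Pattern: optionally the literal 'k', then one or more of a character in [3-7]; then one or more of any character except [l2], then one or more of any character except [t0] (non-capturing group); then one or more of a word character, then optionally any character, then 3 to 6 of a digit.
Scanning left to right: at [0:19] → 'k33743bkB81Ok286038'.
`findall` yields the raw match text (1 of them) because the pattern has no groups.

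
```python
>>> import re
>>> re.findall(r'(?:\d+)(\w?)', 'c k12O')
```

The pattern matches one or more of a digit (non-capturing group); then optionally a word character (captured).
Matches: at [3:6] match '12O', group 1 = 'O'.
`findall` collects group 1 from the one match (1 total).

['O']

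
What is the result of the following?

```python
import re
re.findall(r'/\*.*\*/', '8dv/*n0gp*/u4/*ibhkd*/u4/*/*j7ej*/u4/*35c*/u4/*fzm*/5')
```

['/*n0gp*/u4/*ibhkd*/u4/*/*j7ej*/u4/*35c*/u4/*fzm*/']

Matches: at [3:52] → '/*n0gp*/u4/*ibhkd*/u4/*/*j7ej*/u4/*35c*/u4/*fzm*/'.
`findall` yields the raw match text (1 of them) because the pattern has no groups.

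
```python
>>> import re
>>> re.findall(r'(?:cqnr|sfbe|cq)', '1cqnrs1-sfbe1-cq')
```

['cqnr', 'sfbe', 'cq']

Alternation isn't longest-match — the leftmost alternative that fits at this position is chosen.
Scanning left to right: at [1:5] → 'cqnr'; at [8:12] → 'sfbe'; at [14:16] → 'cq'.
No capturing groups, so `findall` returns the 3 full match strings.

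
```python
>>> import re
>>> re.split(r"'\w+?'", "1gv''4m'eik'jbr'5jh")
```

["1gv'", 'eik', '5jh']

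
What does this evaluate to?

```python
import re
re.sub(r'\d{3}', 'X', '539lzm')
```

'Xlzm'

Pattern: exactly 3 of a digit.
`sub` substitutes 'X' at each match site.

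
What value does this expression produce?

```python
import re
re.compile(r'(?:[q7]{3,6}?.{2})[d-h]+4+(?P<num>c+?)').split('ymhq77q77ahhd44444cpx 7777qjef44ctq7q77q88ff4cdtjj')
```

['ymh', 'c', 'px ', 'c', 't', 'c', 'dtjj']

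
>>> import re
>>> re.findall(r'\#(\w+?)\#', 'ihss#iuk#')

['iuk']

Scanning left to right: at [4:9] match '#iuk#', group 1 = 'iuk'.
One capturing group, so `findall` returns just the captured substring from the one match — 1 in all.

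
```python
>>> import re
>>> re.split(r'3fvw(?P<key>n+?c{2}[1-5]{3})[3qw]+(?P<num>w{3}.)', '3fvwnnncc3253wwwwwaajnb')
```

['', 'nnncc325', 'wwwa', 'ajnb']

This matches the literal '3', then the literal 'fvw'; then one or more of a literal 'n' (lazy), then exactly 2 of a literal 'c', then exactly 3 of a character in [1-5] (captured as 'key'); then one or more of one of [3qw]; then exactly 3 of a literal 'w', then any character (captured as 'num').
Matches to split on: at [0:19] → '3fvwnnncc3253wwwwwa'.
Because the pattern has a capturing group, `split` also inserts each captured text between the pieces.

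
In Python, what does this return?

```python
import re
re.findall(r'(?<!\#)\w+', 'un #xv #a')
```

`(?!…)`/`(?<!…)` only lets a position through if the neighbouring text does NOT match; no characters are consumed.
Scanning left to right: at [0:2] → 'un'; at [5:6] → 'v'.
No capturing groups, so `findall` returns the 2 full match strings.

['un', 'v']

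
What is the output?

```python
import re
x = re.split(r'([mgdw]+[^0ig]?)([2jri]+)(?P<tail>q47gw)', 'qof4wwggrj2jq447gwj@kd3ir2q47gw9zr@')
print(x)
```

Because the pattern has a capturing group, `split` also inserts each captured text between the pieces.

['qof4wwggrj2jq447gwj@k', 'd3', 'ir2', 'q47gw', '9zr@']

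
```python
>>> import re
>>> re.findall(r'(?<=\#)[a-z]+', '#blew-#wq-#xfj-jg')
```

['blew', 'wq', 'xfj']

Because the assertion is zero-width, the text it checks is not consumed and won't appear in the result.
`findall` yields the raw match text (3 of them) because the pattern has no groups.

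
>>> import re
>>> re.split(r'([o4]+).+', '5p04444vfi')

['5p0', '4444', '']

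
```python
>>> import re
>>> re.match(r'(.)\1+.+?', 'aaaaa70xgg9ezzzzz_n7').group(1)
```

'a'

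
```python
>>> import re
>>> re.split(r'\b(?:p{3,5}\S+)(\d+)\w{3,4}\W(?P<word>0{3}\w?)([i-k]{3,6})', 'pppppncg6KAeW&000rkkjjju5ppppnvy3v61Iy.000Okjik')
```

['', '6', '000O', 'kjik', '']

This matches a word boundary (`\b`, zero-width); then 3 to 5 of a literal 'p', then one or more of a non-whitespace character (non-capturing group); then one or more of a digit (captured); then 3 to 4 of a word character, then a non-word character; then exactly 3 of the literal '0', then optionally a word character (captured as 'word'); then 3 to 6 of a character in [i-k] (captured).
Matches to split on: at [0:47] → 'pppppncg6KAeW&000rkkjjju5ppppnvy3v61Iy.000Okjik'.
The group in the pattern means `split` returns the separators' captures alongside the pieces.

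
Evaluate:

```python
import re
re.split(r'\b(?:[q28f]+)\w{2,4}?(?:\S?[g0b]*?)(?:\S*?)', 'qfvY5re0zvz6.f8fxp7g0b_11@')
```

Because the quantifier is non-greedy, it stops expanding at the earliest point where the rest of the pattern can succeed.
`split` removes every match and returns the 3 fragments in between.

['', 're0zvz6.', 'g0b_11@']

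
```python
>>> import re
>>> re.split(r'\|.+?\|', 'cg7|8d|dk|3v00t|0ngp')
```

Each match becomes a cut point; 3 segments remain.

['cg7', 'dk', '0ngp']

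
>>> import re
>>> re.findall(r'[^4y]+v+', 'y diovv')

[' diovv']

The pattern matches one or more of any character except [4y]; then one or more of a literal 'v'.
With no groups in the pattern, `findall` gives back each whole match — 1 here.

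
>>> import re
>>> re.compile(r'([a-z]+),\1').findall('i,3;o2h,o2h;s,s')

['s']

After group 1 captures some text, `\1` only succeeds where that same text appears again.
Scanning left to right: at [12:15] match 's,s', group 1 = 's'.
One capturing group, so `findall` returns just the captured substring from the one match — 1 in all.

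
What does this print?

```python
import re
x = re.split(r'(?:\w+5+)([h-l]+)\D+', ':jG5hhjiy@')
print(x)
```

[':', 'hhji', '']

`re.split` interleaves the captured-group text with the surrounding fragments.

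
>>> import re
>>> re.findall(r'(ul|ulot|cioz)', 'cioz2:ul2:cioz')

['cioz', 'ul', 'cioz']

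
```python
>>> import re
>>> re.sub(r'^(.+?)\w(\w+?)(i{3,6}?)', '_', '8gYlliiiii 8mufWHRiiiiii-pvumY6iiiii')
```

'_ii 8mufWHRiiiiii-pvumY6iiiii'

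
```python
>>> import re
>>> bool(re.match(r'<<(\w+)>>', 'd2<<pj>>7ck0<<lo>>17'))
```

With `match`, the pattern is implicitly anchored at the beginning.
Here the pattern fails at index 0, so the call returns None, and `bool(None)` is False.

False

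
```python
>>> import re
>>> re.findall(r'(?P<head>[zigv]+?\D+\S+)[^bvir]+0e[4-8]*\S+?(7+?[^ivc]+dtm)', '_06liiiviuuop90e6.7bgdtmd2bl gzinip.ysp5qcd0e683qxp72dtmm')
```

[('iiiviuuop', '7bgdtm'), ('gzinip.ysp5qc', '72dtm')]

Pattern: one or more of one of [zigv] (lazy), then one or more of a non-digit, then one or more of a non-whitespace character (captured as 'head'); then one or more of any character except [bvir], then the literal '0e'; then zero or more of a character in [4-8], then one or more of a non-whitespace character (lazy); then one or more of the literal '7' (lazy), then one or more of any character except [ivc], then the literal 'dtm' (captured).
Walking the string: at [4:24] match 'iiiviuuop90e6.7bgdtm', groups = ('iiiviuuop', '7bgdtm'); at [29:56] match 'gzinip.ysp5qcd0e683qxp72dtm', groups = ('gzinip.ysp5qc', '72dtm').
`findall` packs the 2 group values into a tuple for every match.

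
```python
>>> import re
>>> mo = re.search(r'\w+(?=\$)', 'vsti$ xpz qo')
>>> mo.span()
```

The positive lookaround only admits positions where the adjacent text matches; those characters stay outside the span.
`search` walks the string left to right and returns the first match it finds.
The match spans [0:4] → 'vsti'.

(0, 4)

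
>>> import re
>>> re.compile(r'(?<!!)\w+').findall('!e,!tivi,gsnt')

['ivi', 'gsnt']

Because the assertion is negative and zero-width, positions next to the forbidden text are skipped.
No capturing groups, so `findall` returns the 2 full match strings.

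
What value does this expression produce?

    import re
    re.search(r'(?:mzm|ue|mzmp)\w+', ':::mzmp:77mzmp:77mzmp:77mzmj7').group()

'mzmp'

Unlike `match`, `search` isn't anchored — it looks for the pattern anywhere in the string.
The match spans [3:7] → 'mzmp'.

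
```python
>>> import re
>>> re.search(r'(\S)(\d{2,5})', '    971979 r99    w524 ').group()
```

'971979'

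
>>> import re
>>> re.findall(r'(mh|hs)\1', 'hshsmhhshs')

A backreference is literal: `\1` must see the identical characters the first group matched.
One capturing group, so `findall` returns just the captured substring from each match — 2 in all.

['hs', 'hs']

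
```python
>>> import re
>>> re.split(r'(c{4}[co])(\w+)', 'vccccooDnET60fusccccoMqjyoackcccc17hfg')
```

The pattern matches exactly 4 of a literal 'c', then one of [co] (captured); then one or more of a word character (captured).
Matches to split on: at [1:38] → 'ccccooDnET60fusccccoMqjyoackcccc17hfg'.
With a capturing group present, the delimiter's captured portion is kept in the result list.

['v', 'cccco', 'oDnET60fusccccoMqjyoackcccc17hfg', '']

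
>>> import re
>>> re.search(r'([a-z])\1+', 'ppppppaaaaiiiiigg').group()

'pppppp'

A backreference is literal: `\1` must see the identical characters the first group matched.
The match spans [0:6] → 'pppppp'.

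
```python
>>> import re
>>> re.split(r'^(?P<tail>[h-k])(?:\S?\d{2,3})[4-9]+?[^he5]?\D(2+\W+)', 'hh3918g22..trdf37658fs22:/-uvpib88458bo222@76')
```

['', 'h', '22..', 'trdf37658fs22:/-uvpib88458bo222@76']

Pattern: anchored at the start of the string; then a character in [h-k] (captured as 'tail'); then optionally a non-whitespace character, then 2 to 3 of a digit (non-capturing group); then one or more of a character in [4-9] (lazy), then optionally any character except [he5], then a non-digit; then one or more of the literal '2', then one or more of a non-word character (captured).
Matches to split on: at [0:11] → 'hh3918g22..'.
Because the pattern has a capturing group, `split` also inserts each captured text between the pieces.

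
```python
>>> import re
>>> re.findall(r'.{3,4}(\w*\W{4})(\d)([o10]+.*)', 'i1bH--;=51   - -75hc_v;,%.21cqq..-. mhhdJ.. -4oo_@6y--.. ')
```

[('--;=', '5', '1   - -75hc_v;,%.21cqq..-. mhhdJ.. -4oo_@6y--.. ')]

The pattern matches 3 to 4 of any character; then zero or more of a word character, then exactly 4 of a non-word character (captured); then a digit (captured); then one or more of one of [o10], then zero or more of any character (captured).
Matches: at [0:57] match 'i1bH--;=51   - -75hc_v;,%.21cqq..-. mhhdJ.. -4oo_@6y--.. ', groups = ('--;=', '5', '1   - -75hc_v;,%.21cqq..-. mhhdJ.. -4oo_@6y--.. ').
`findall` packs the 3 group values into a tuple for every match.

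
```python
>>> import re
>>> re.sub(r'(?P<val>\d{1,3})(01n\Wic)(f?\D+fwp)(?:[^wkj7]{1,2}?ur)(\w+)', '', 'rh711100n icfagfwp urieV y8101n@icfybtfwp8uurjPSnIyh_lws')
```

'rh711100n icfagfwp urieV y'

Each match is replaced by ''.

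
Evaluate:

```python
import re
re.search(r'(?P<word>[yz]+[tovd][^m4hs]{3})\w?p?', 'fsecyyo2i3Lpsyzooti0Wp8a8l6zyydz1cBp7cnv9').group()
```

Pattern: one or more of one of [yz], then one of [tovd], then exactly 3 of any character except [m4hs] (captured as 'word'); then optionally a word character, then optionally the literal 'p'.
`re.search` scans for the first position where the pattern succeeds.
The match spans [4:12] → 'yyo2i3Lp'.
Captured: group 1 = 'yyo2i3'.

'yyo2i3Lp'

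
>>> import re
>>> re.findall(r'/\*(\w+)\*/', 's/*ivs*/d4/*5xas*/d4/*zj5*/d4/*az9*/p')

Scanning left to right: at [1:8] match '/*ivs*/', group 1 = 'ivs'; at [10:18] match '/*5xas*/', group 1 = '5xas'; at [20:27] match '/*zj5*/', group 1 = 'zj5'; at [29:36] match '/*az9*/', group 1 = 'az9'.
`findall` collects group 1 from each match (4 total).

['ivs', '5xas', 'zj5', 'az9']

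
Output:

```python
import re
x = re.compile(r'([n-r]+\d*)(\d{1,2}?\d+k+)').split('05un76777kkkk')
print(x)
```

['05u', 'n767', '77kkkk', '']

Pattern: one or more of a character in [n-r], then zero or more of a digit (captured); then 1 to 2 of a digit (lazy), then one or more of a digit, then one or more of a literal 'k' (captured).
`re.split` interleaves the captured-group text with the surrounding fragments.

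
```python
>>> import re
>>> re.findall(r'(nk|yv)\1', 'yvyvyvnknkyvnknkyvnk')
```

['yv', 'nk', 'nk']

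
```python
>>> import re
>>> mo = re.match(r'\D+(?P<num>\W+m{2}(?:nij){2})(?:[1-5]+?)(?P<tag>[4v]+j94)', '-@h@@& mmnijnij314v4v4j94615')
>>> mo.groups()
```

(' mmnijnij', '4v4v4j94')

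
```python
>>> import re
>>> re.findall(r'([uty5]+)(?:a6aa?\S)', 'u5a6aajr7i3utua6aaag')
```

['u5', 'utu']

This matches one or more of one of [uty5] (captured); then the literal 'a6a', then optionally the literal 'a', then a non-whitespace character (non-capturing group).
Because there's exactly one group, `findall` drops the full match and keeps group 1 from each hit.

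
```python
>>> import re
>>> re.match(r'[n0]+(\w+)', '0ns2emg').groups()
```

('s2emg',)

The match spans [0:7] → '0ns2emg'.
Captured: group 1 = 's2emg'.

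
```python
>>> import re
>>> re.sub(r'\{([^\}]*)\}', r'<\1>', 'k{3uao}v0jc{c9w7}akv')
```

'k<3uao>v0jc<c9w7>akv'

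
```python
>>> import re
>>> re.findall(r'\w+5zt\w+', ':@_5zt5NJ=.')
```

['_5zt5NJ']

The pattern matches one or more of a word character, then the literal '5zt'; then one or more of a word character.
Matches: at [2:9] → '_5zt5NJ'.
Since nothing is captured, `findall` lists the 1 matched substring directly.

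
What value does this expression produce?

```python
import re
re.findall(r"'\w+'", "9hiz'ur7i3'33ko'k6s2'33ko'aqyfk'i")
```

Scanning left to right: at [4:11] → "'ur7i3'"; at [15:21] → "'k6s2'"; at [25:32] → "'aqyfk'".
`findall` yields the raw match text (3 of them) because the pattern has no groups.

["'ur7i3'", "'k6s2'", "'aqyfk'"]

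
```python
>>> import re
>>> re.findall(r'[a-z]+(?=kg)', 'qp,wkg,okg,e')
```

The `(?=…)`/`(?<=…)` assertion just peeks at neighbouring text; it doesn't advance the match position.
`findall` yields the raw match text (2 of them) because the pattern has no groups.

['w', 'o']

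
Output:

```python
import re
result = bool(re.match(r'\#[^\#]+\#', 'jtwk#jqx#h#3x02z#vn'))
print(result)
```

False

`re.match` only tries the pattern at the start of the string.
Here the string doesn't start with a match, so the call returns None, and `bool(None)` is False.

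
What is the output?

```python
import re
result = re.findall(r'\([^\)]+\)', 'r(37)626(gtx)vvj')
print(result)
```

['(37)', '(gtx)']

Matches: at [1:5] → '(37)'; at [8:13] → '(gtx)'.
No capturing groups, so `findall` returns the 2 full match strings.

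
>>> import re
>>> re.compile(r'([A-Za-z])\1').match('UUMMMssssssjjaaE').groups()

`\1` has to match the exact text group 1 already captured.
With `match`, the pattern is implicitly anchored at the beginning.
The match spans [0:2] → 'UU'.
Captured: group 1 = 'U'.

('U',)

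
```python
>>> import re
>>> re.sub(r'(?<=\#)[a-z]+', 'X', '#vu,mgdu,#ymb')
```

Lookahead/lookbehind check context without consuming it, so the matched span excludes the asserted characters.
`sub` substitutes 'X' at each match site.

'#X,mgdu,#X'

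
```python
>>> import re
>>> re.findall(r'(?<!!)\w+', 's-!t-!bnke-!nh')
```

['s', 'nke', 'h']

`(?!…)`/`(?<!…)` only lets a position through if the neighbouring text does NOT match; no characters are consumed.
Scanning left to right: at [0:1] → 's'; at [7:10] → 'nke'; at [13:14] → 'h'.
`findall` yields the raw match text (3 of them) because the pattern has no groups.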